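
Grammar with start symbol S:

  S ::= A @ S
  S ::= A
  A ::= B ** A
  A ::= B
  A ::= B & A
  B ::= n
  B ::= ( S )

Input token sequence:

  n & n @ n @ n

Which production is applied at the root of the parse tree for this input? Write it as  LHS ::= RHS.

[S [A [B n] & [A [B n]]] @ [S [A [B n]] @ [S [A [B n]]]]]

S ::= A @ S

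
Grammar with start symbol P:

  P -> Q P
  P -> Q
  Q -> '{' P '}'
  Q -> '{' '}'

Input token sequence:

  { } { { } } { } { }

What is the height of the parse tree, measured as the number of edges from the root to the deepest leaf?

[P [Q { }] [P [Q { [P [Q { }]] }] [P [Q { }] [P [Q { }]]]]]

5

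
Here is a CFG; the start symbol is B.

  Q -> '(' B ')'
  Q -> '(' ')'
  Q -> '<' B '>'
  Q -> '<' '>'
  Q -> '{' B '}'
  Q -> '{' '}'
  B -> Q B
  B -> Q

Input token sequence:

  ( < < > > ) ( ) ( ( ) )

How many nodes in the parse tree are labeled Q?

[B [Q ( [B [Q < [B [Q < >]] >]] )] [B [Q ( )] [B [Q ( [B [Q ( )]] )]]]]

6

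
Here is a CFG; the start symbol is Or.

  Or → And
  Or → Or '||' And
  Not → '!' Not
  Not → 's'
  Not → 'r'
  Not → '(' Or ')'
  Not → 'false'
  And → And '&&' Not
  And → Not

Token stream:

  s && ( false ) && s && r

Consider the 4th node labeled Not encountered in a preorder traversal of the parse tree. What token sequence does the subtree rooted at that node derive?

s

[Or [And [And [And [And [Not s]] && [Not ( [Or [And [Not false]]] )]] && [Not s]] && [Not r]]]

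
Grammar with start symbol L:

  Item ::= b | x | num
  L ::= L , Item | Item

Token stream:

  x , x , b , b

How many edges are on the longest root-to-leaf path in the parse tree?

5

[L [L [L [L [Item x]] , [Item x]] , [Item b]] , [Item b]]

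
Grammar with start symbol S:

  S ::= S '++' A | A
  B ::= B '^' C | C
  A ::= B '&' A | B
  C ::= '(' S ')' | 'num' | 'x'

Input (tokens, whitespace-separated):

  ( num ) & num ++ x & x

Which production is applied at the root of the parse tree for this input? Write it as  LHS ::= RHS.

S ::= S '++' A

[S [S [A [B [C ( [S [A [B [C num]]]] )]] & [A [B [C num]]]]] ++ [A [B [C x]] & [A [B [C x]]]]]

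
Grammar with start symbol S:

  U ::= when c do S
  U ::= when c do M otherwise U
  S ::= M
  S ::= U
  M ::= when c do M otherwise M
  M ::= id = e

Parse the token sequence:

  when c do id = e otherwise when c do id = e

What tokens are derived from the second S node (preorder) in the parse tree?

id = e

[S [U when c do [M id = e] otherwise [U when c do [S [M id = e]]]]]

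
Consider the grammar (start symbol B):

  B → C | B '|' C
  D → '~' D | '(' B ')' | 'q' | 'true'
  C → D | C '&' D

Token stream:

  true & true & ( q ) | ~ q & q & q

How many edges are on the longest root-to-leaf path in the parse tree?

7

[B [B [C [C [C [D true]] & [D true]] & [D ( [B [C [D q]]] )]]] | [C [C [C [D ~ [D q]]] & [D q]] & [D q]]]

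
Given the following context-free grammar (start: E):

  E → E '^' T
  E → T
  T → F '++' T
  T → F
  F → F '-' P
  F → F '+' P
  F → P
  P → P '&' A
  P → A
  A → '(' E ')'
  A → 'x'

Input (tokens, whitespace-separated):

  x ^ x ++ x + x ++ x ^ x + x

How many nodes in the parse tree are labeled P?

7

[E [E [E [T [F [P [A x]]]]] ^ [T [F [P [A x]]] ++ [T [F [F [P [A x]]] + [P [A x]]] ++ [T [F [P [A x]]]]]]] ^ [T [F [F [P [A x]]] + [P [A x]]]]]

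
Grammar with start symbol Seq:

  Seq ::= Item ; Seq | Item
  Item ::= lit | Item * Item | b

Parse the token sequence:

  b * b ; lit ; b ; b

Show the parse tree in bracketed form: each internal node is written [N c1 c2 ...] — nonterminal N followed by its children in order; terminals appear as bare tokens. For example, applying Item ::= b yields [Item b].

[Seq [Item [Item b] * [Item b]] ; [Seq [Item lit] ; [Seq [Item b] ; [Seq [Item b]]]]]

Seq
Item ; Seq
Item * Item ; Seq
b * Item ; Seq
b * b ; Seq
b * b ; Item ; Seq
b * b ; lit ; Seq
b * b ; lit ; Item ; Seq
b * b ; lit ; b ; Seq
b * b ; lit ; b ; Item
b * b ; lit ; b ; b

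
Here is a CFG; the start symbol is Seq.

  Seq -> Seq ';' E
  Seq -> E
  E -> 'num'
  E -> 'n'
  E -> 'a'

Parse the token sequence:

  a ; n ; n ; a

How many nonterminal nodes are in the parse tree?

8

[Seq [Seq [Seq [Seq [E a]] ; [E n]] ; [E n]] ; [E a]]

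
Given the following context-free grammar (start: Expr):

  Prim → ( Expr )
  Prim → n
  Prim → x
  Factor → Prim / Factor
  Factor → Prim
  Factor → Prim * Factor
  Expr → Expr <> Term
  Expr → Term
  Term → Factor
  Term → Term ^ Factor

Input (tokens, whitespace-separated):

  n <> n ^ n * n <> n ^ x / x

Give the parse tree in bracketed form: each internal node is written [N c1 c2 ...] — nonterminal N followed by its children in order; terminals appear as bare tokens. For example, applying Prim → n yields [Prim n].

Expr
Expr <> Term
Expr <> Term <> Term
Term <> Term <> Term
Factor <> Term <> Term
Prim <> Term <> Term
n <> Term <> Term
n <> Term ^ Factor <> Term
n <> Factor ^ Factor <> Term
n <> Prim ^ Factor <> Term
n <> n ^ Factor <> Term
n <> n ^ Prim * Factor <> Term
n <> n ^ n * Factor <> Term
n <> n ^ n * Prim <> Term
n <> n ^ n * n <> Term
n <> n ^ n * n <> Term ^ Factor
n <> n ^ n * n <> Factor ^ Factor
n <> n ^ n * n <> Prim ^ Factor
n <> n ^ n * n <> n ^ Factor
n <> n ^ n * n <> n ^ Prim / Factor
n <> n ^ n * n <> n ^ x / Factor
n <> n ^ n * n <> n ^ x / Prim
n <> n ^ n * n <> n ^ x / x

[Expr [Expr [Expr [Term [Factor [Prim n]]]] <> [Term [Term [Factor [Prim n]]] ^ [Factor [Prim n] * [Factor [Prim n]]]]] <> [Term [Term [Factor [Prim n]]] ^ [Factor [Prim x] / [Factor [Prim x]]]]]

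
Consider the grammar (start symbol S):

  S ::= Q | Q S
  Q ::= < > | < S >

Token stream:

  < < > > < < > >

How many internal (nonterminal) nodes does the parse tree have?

[S [Q < [S [Q < >]] >] [S [Q < [S [Q < >]] >]]]

8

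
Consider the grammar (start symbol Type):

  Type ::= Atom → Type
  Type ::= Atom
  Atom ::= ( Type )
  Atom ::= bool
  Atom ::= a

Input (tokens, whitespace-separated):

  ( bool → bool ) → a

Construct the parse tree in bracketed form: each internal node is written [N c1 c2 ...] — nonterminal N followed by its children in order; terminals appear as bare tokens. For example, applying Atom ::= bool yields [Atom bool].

[Type [Atom ( [Type [Atom bool] → [Type [Atom bool]]] )] → [Type [Atom a]]]

Type
Atom → Type
( Type ) → Type
( Atom → Type ) → Type
( bool → Type ) → Type
( bool → Atom ) → Type
( bool → bool ) → Type
( bool → bool ) → Atom
( bool → bool ) → a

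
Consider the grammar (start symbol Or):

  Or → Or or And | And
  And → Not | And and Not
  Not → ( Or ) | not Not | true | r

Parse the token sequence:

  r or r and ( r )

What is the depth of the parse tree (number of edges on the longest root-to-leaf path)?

6

[Or [Or [And [Not r]]] or [And [And [Not r]] and [Not ( [Or [And [Not r]]] )]]]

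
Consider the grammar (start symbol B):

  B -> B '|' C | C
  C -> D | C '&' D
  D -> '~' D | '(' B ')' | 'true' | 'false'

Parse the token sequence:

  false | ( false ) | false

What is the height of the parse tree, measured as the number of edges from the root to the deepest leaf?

7

[B [B [B [C [D false]]] | [C [D ( [B [C [D false]]] )]]] | [C [D false]]]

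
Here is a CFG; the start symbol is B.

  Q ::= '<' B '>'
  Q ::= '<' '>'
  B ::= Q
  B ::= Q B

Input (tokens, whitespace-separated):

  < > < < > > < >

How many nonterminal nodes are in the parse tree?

[B [Q < >] [B [Q < [B [Q < >]] >] [B [Q < >]]]]

8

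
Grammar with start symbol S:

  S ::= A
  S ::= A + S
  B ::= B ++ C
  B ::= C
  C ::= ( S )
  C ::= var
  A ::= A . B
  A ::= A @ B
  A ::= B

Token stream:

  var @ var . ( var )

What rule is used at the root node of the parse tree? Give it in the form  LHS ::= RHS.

S ::= A

[S [A [A [A [B [C var]]] @ [B [C var]]] . [B [C ( [S [A [B [C var]]]] )]]]]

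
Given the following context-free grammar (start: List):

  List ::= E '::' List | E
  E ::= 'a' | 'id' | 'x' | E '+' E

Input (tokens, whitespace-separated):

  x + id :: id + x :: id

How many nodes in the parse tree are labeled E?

[List [E [E x] + [E id]] :: [List [E [E id] + [E x]] :: [List [E id]]]]

7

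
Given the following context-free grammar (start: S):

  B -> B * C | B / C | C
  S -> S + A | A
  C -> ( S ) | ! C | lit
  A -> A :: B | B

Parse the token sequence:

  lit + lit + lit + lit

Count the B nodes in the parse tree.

4

[S [S [S [S [A [B [C lit]]]] + [A [B [C lit]]]] + [A [B [C lit]]]] + [A [B [C lit]]]]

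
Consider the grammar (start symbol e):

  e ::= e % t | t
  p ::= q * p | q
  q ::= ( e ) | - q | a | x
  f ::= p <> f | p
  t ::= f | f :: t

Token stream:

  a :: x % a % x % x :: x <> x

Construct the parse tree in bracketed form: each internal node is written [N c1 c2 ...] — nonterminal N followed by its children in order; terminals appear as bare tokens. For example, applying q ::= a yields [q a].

[e [e [e [e [t [f [p [q a]]] :: [t [f [p [q x]]]]]] % [t [f [p [q a]]]]] % [t [f [p [q x]]]]] % [t [f [p [q x]]] :: [t [f [p [q x]] <> [f [p [q x]]]]]]]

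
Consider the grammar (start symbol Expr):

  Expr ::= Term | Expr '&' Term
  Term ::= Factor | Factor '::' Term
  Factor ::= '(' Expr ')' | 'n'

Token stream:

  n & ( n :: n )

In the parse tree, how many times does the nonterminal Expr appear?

3

[Expr [Expr [Term [Factor n]]] & [Term [Factor ( [Expr [Term [Factor n] :: [Term [Factor n]]]] )]]]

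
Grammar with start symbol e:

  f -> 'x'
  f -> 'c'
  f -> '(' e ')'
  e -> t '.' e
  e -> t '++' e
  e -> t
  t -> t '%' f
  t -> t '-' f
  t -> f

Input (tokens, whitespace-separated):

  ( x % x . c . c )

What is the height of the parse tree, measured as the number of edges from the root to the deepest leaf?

[e [t [f ( [e [t [t [f x]] % [f x]] . [e [t [f c]] . [e [t [f c]]]]] )]]]

8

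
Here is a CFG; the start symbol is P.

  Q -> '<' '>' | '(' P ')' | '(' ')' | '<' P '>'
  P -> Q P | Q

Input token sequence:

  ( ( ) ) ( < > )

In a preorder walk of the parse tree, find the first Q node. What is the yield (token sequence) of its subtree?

[P [Q ( [P [Q ( )]] )] [P [Q ( [P [Q < >]] )]]]

( ( ) )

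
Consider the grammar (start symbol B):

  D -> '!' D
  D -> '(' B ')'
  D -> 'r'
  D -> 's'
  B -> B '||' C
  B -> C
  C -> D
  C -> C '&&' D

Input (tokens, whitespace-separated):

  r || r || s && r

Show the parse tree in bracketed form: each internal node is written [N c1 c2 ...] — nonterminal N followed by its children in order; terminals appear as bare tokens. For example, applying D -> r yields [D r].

[B [B [B [C [D r]]] || [C [D r]]] || [C [C [D s]] && [D r]]]

B
B || C
B || C || C
C || C || C
D || C || C
r || C || C
r || D || C
r || r || C
r || r || C && D
r || r || D && D
r || r || s && D
r || r || s && r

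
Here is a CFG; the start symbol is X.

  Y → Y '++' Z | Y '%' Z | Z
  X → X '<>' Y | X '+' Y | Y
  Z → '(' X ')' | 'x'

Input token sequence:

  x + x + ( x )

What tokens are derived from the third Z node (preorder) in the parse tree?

[X [X [X [Y [Z x]]] + [Y [Z x]]] + [Y [Z ( [X [Y [Z x]]] )]]]

( x )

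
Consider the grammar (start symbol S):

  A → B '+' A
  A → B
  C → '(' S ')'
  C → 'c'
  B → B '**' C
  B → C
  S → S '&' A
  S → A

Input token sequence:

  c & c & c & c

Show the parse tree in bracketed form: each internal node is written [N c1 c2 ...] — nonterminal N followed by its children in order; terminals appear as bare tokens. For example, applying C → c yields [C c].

[S [S [S [S [A [B [C c]]]] & [A [B [C c]]]] & [A [B [C c]]]] & [A [B [C c]]]]

S
S & A
S & A & A
S & A & A & A
A & A & A & A
B & A & A & A
C & A & A & A
c & A & A & A
c & B & A & A
c & C & A & A
c & c & A & A
c & c & B & A
c & c & C & A
c & c & c & A
c & c & c & B
c & c & c & C
c & c & c & c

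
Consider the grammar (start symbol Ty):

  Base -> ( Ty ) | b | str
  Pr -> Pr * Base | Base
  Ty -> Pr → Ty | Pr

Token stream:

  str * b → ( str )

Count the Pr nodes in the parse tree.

4

[Ty [Pr [Pr [Base str]] * [Base b]] → [Ty [Pr [Base ( [Ty [Pr [Base str]]] )]]]]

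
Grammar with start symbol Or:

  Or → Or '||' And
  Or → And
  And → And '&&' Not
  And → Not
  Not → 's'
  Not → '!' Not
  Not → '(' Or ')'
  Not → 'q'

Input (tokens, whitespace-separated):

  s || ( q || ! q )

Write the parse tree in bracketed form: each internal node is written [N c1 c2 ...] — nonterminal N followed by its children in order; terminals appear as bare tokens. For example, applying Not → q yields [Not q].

Or
Or || And
And || And
Not || And
s || And
s || Not
s || ( Or )
s || ( Or || And )
s || ( And || And )
s || ( Not || And )
s || ( q || And )
s || ( q || Not )
s || ( q || ! Not )
s || ( q || ! q )

[Or [Or [And [Not s]]] || [And [Not ( [Or [Or [And [Not q]]] || [And [Not ! [Not q]]]] )]]]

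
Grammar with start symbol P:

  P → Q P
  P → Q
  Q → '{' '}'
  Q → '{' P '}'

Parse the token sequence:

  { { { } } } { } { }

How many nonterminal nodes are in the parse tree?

[P [Q { [P [Q { [P [Q { }]] }]] }] [P [Q { }] [P [Q { }]]]]

10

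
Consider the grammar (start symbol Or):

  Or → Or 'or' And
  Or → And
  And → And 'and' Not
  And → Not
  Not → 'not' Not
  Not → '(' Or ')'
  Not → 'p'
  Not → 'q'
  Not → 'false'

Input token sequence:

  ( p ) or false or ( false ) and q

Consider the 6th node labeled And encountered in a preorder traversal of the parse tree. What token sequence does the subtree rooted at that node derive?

false

[Or [Or [Or [And [Not ( [Or [And [Not p]]] )]]] or [And [Not false]]] or [And [And [Not ( [Or [And [Not false]]] )]] and [Not q]]]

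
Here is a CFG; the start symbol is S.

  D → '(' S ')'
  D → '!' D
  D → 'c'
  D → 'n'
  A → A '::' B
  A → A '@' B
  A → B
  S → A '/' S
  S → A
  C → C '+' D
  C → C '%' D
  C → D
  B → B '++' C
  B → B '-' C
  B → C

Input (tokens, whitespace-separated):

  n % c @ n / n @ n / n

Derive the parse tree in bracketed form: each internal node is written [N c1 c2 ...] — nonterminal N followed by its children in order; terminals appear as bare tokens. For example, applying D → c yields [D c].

[S [A [A [B [C [C [D n]] % [D c]]]] @ [B [C [D n]]]] / [S [A [A [B [C [D n]]]] @ [B [C [D n]]]] / [S [A [B [C [D n]]]]]]]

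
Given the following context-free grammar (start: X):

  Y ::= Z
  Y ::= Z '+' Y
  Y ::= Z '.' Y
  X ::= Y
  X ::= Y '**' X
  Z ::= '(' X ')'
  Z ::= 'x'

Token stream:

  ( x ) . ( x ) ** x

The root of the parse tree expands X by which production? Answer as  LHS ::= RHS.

[X [Y [Z ( [X [Y [Z x]]] )] . [Y [Z ( [X [Y [Z x]]] )]]] ** [X [Y [Z x]]]]

X ::= Y '**' X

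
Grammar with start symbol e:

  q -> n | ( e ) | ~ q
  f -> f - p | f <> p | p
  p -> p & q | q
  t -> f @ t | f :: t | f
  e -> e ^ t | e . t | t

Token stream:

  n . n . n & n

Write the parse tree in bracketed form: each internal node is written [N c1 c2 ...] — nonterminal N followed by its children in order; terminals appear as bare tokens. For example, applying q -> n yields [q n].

e
e . t
e . t . t
t . t . t
f . t . t
p . t . t
q . t . t
n . t . t
n . f . t
n . p . t
n . q . t
n . n . t
n . n . f
n . n . p
n . n . p & q
n . n . q & q
n . n . n & q
n . n . n & n

[e [e [e [t [f [p [q n]]]]] . [t [f [p [q n]]]]] . [t [f [p [p [q n]] & [q n]]]]]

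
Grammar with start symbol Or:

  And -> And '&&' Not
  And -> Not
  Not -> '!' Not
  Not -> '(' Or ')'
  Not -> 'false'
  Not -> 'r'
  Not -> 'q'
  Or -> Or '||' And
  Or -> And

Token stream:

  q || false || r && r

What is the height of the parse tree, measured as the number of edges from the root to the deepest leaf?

[Or [Or [Or [And [Not q]]] || [And [Not false]]] || [And [And [Not r]] && [Not r]]]

5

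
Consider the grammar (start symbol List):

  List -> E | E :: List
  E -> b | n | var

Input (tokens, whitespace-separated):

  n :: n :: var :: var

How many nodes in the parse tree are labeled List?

[List [E n] :: [List [E n] :: [List [E var] :: [List [E var]]]]]

4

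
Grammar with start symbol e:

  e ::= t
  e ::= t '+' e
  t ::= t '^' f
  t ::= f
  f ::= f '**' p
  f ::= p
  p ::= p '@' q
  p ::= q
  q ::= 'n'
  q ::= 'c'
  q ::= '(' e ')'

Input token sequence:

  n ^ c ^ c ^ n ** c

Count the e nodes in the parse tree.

[e [t [t [t [t [f [p [q n]]]] ^ [f [p [q c]]]] ^ [f [p [q c]]]] ^ [f [f [p [q n]]] ** [p [q c]]]]]

1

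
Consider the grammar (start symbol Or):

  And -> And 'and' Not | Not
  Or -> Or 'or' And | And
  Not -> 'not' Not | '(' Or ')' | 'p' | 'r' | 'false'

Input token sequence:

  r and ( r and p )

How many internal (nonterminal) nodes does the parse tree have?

[Or [And [And [Not r]] and [Not ( [Or [And [And [Not r]] and [Not p]]] )]]]

10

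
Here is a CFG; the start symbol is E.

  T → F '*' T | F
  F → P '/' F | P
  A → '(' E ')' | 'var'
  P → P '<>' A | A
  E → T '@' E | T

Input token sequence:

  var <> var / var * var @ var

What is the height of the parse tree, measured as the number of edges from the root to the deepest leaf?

[E [T [F [P [P [A var]] <> [A var]] / [F [P [A var]]]] * [T [F [P [A var]]]]] @ [E [T [F [P [A var]]]]]]

6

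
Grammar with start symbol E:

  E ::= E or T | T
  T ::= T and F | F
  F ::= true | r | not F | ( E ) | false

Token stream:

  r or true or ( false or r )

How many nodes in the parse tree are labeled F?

[E [E [E [T [F r]]] or [T [F true]]] or [T [F ( [E [E [T [F false]]] or [T [F r]]] )]]]

5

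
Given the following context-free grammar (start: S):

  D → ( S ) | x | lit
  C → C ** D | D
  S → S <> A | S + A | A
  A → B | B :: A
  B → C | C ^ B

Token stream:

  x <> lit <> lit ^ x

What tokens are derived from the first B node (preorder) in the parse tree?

[S [S [S [A [B [C [D x]]]]] <> [A [B [C [D lit]]]]] <> [A [B [C [D lit]] ^ [B [C [D x]]]]]]

x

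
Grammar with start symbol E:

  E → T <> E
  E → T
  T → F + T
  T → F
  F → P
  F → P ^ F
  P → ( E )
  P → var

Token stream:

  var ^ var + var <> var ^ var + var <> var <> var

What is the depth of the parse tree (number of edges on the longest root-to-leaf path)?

[E [T [F [P var] ^ [F [P var]]] + [T [F [P var]]]] <> [E [T [F [P var] ^ [F [P var]]] + [T [F [P var]]]] <> [E [T [F [P var]]] <> [E [T [F [P var]]]]]]]

7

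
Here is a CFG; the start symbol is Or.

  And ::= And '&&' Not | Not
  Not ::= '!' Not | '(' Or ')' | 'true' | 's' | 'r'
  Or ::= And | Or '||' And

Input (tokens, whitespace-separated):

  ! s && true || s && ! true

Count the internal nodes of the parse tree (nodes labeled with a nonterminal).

[Or [Or [And [And [Not ! [Not s]]] && [Not true]]] || [And [And [Not s]] && [Not ! [Not true]]]]

12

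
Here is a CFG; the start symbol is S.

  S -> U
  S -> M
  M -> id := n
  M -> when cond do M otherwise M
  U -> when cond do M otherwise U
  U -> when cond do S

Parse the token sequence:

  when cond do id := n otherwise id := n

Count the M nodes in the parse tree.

[S [M when cond do [M id := n] otherwise [M id := n]]]

3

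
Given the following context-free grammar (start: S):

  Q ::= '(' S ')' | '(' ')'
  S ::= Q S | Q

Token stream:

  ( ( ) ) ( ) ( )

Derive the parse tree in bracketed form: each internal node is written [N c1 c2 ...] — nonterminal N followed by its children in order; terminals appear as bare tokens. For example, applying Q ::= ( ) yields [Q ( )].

S
Q S
( S ) S
( Q ) S
( ( ) ) S
( ( ) ) Q S
( ( ) ) ( ) S
( ( ) ) ( ) Q
( ( ) ) ( ) ( )

[S [Q ( [S [Q ( )]] )] [S [Q ( )] [S [Q ( )]]]]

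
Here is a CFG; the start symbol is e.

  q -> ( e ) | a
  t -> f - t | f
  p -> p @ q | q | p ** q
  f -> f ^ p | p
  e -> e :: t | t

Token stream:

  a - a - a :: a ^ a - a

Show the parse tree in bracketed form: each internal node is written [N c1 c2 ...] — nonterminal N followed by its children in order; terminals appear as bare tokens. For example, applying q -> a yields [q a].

[e [e [t [f [p [q a]]] - [t [f [p [q a]]] - [t [f [p [q a]]]]]]] :: [t [f [f [p [q a]]] ^ [p [q a]]] - [t [f [p [q a]]]]]]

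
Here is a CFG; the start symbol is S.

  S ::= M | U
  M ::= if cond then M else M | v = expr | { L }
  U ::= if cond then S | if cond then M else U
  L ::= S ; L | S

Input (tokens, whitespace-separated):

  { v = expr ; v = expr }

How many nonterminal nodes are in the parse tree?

8

[S [M { [L [S [M v = expr]] ; [L [S [M v = expr]]]] }]]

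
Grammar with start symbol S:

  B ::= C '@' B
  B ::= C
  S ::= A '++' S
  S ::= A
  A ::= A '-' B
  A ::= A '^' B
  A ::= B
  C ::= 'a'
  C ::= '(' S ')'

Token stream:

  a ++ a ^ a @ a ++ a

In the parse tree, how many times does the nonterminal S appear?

3

[S [A [B [C a]]] ++ [S [A [A [B [C a]]] ^ [B [C a] @ [B [C a]]]] ++ [S [A [B [C a]]]]]]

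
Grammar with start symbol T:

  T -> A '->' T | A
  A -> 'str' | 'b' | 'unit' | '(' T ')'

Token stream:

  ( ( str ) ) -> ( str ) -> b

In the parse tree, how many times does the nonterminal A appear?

6

[T [A ( [T [A ( [T [A str]] )]] )] -> [T [A ( [T [A str]] )] -> [T [A b]]]]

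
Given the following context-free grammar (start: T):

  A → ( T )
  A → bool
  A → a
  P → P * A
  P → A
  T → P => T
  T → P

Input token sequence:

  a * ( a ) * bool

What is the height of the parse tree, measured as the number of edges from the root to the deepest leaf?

[T [P [P [P [A a]] * [A ( [T [P [A a]]] )]] * [A bool]]]

7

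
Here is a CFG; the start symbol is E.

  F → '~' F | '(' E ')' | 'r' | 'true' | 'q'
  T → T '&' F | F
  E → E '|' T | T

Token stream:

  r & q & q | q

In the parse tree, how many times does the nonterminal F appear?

4

[E [E [T [T [T [F r]] & [F q]] & [F q]]] | [T [F q]]]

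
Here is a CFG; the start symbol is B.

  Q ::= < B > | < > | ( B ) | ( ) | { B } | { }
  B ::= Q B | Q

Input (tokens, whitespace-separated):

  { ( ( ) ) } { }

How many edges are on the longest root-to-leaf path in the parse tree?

[B [Q { [B [Q ( [B [Q ( )]] )]] }] [B [Q { }]]]

6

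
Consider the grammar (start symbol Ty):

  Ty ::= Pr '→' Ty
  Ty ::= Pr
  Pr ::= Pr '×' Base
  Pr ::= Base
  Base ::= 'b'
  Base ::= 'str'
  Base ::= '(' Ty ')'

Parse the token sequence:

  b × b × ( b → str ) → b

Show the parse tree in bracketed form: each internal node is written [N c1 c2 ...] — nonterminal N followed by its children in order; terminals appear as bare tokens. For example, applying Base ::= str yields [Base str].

[Ty [Pr [Pr [Pr [Base b]] × [Base b]] × [Base ( [Ty [Pr [Base b]] → [Ty [Pr [Base str]]]] )]] → [Ty [Pr [Base b]]]]

Ty
Pr → Ty
Pr × Base → Ty
Pr × Base × Base → Ty
Base × Base × Base → Ty
b × Base × Base → Ty
b × b × Base → Ty
b × b × ( Ty ) → Ty
b × b × ( Pr → Ty ) → Ty
b × b × ( Base → Ty ) → Ty
b × b × ( b → Ty ) → Ty
b × b × ( b → Pr ) → Ty
b × b × ( b → Base ) → Ty
b × b × ( b → str ) → Ty
b × b × ( b → str ) → Pr
b × b × ( b → str ) → Base
b × b × ( b → str ) → b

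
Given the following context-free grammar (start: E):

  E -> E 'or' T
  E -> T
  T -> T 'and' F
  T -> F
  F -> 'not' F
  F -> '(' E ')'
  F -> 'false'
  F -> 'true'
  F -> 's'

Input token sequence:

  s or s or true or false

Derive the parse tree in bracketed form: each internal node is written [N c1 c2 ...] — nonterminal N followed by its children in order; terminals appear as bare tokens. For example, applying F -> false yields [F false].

E
E or T
E or T or T
E or T or T or T
T or T or T or T
F or T or T or T
s or T or T or T
s or F or T or T
s or s or T or T
s or s or F or T
s or s or true or T
s or s or true or F
s or s or true or false

[E [E [E [E [T [F s]]] or [T [F s]]] or [T [F true]]] or [T [F false]]]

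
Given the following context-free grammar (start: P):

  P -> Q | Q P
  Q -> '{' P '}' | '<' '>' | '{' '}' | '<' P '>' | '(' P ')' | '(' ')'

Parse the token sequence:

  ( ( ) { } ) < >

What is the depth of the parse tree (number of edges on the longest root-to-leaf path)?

[P [Q ( [P [Q ( )] [P [Q { }]]] )] [P [Q < >]]]

5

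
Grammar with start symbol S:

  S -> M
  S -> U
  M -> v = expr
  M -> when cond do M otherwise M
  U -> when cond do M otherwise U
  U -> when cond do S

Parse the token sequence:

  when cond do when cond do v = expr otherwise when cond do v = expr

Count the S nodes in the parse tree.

[S [U when cond do [S [U when cond do [M v = expr] otherwise [U when cond do [S [M v = expr]]]]]]]

3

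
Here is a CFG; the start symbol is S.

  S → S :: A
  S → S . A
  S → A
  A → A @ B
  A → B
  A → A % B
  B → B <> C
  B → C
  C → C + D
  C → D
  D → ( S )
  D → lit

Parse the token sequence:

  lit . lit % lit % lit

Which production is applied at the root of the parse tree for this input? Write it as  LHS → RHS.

S → S . A

[S [S [A [B [C [D lit]]]]] . [A [A [A [B [C [D lit]]]] % [B [C [D lit]]]] % [B [C [D lit]]]]]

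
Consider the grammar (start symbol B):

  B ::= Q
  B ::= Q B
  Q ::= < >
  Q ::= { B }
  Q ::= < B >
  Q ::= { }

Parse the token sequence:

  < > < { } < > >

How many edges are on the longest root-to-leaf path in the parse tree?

6

[B [Q < >] [B [Q < [B [Q { }] [B [Q < >]]] >]]]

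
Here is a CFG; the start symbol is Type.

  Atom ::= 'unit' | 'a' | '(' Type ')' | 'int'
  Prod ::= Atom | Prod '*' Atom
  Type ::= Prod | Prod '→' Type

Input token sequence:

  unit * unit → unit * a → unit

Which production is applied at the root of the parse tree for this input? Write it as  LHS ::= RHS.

[Type [Prod [Prod [Atom unit]] * [Atom unit]] → [Type [Prod [Prod [Atom unit]] * [Atom a]] → [Type [Prod [Atom unit]]]]]

Type ::= Prod '→' Type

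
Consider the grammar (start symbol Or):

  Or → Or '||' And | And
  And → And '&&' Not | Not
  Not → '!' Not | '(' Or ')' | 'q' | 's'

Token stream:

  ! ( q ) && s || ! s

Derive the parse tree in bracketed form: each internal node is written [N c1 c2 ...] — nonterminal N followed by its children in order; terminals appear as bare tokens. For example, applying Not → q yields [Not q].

[Or [Or [And [And [Not ! [Not ( [Or [And [Not q]]] )]]] && [Not s]]] || [And [Not ! [Not s]]]]

Or
Or || And
And || And
And && Not || And
Not && Not || And
! Not && Not || And
! ( Or ) && Not || And
! ( And ) && Not || And
! ( Not ) && Not || And
! ( q ) && Not || And
! ( q ) && s || And
! ( q ) && s || Not
! ( q ) && s || ! Not
! ( q ) && s || ! s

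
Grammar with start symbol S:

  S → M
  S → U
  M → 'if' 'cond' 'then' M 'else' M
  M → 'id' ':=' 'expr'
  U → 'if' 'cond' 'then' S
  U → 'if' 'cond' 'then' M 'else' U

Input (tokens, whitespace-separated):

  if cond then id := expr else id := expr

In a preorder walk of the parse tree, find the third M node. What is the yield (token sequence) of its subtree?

[S [M if cond then [M id := expr] else [M id := expr]]]

id := expr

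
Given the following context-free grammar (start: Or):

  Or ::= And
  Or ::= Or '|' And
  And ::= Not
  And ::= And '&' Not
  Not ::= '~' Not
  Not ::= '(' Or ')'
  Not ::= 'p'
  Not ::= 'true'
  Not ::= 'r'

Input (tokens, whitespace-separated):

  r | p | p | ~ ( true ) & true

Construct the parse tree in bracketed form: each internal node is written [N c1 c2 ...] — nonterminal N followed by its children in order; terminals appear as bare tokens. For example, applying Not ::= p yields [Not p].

[Or [Or [Or [Or [And [Not r]]] | [And [Not p]]] | [And [Not p]]] | [And [And [Not ~ [Not ( [Or [And [Not true]]] )]]] & [Not true]]]

Or
Or | And
Or | And | And
Or | And | And | And
And | And | And | And
Not | And | And | And
r | And | And | And
r | Not | And | And
r | p | And | And
r | p | Not | And
r | p | p | And
r | p | p | And & Not
r | p | p | Not & Not
r | p | p | ~ Not & Not
r | p | p | ~ ( Or ) & Not
r | p | p | ~ ( And ) & Not
r | p | p | ~ ( Not ) & Not
r | p | p | ~ ( true ) & Not
r | p | p | ~ ( true ) & true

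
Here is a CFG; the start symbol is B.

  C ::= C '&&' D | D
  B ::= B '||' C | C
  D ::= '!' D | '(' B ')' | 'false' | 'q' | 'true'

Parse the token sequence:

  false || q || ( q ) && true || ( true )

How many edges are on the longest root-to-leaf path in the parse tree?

8

[B [B [B [B [C [D false]]] || [C [D q]]] || [C [C [D ( [B [C [D q]]] )]] && [D true]]] || [C [D ( [B [C [D true]]] )]]]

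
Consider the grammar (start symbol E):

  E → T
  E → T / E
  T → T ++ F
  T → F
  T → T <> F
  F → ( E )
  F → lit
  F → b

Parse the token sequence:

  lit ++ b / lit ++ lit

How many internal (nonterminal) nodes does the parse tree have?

[E [T [T [F lit]] ++ [F b]] / [E [T [T [F lit]] ++ [F lit]]]]

10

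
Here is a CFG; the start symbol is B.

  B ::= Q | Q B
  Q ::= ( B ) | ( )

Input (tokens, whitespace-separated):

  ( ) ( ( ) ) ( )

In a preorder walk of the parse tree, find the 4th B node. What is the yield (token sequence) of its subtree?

[B [Q ( )] [B [Q ( [B [Q ( )]] )] [B [Q ( )]]]]

( )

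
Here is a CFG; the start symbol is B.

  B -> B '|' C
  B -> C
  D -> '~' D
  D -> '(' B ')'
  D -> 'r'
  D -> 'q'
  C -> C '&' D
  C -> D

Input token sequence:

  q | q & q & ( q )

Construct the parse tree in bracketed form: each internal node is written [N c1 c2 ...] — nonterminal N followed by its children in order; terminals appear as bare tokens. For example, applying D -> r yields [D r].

[B [B [C [D q]]] | [C [C [C [D q]] & [D q]] & [D ( [B [C [D q]]] )]]]

B
B | C
C | C
D | C
q | C
q | C & D
q | C & D & D
q | D & D & D
q | q & D & D
q | q & q & D
q | q & q & ( B )
q | q & q & ( C )
q | q & q & ( D )
q | q & q & ( q )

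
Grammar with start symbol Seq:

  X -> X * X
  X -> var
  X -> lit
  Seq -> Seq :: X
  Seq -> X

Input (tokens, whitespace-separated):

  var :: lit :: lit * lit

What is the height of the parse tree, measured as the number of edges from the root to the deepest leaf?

[Seq [Seq [Seq [X var]] :: [X lit]] :: [X [X lit] * [X lit]]]

4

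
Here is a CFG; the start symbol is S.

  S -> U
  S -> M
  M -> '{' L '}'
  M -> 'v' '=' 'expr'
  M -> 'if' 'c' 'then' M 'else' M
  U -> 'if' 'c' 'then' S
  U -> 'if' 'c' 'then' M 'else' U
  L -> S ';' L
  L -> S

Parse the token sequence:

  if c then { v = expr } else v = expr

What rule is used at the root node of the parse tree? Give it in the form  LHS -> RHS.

[S [M if c then [M { [L [S [M v = expr]]] }] else [M v = expr]]]

S -> M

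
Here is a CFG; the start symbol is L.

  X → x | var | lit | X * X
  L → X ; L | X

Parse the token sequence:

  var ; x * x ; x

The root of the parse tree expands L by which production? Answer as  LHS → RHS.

L → X ; L

[L [X var] ; [L [X [X x] * [X x]] ; [L [X x]]]]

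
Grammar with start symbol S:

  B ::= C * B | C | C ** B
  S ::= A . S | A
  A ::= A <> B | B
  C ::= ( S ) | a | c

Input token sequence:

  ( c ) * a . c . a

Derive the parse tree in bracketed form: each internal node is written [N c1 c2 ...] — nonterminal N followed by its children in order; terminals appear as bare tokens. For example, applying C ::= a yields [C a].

S
A . S
B . S
C * B . S
( S ) * B . S
( A ) * B . S
( B ) * B . S
( C ) * B . S
( c ) * B . S
( c ) * C . S
( c ) * a . S
( c ) * a . A . S
( c ) * a . B . S
( c ) * a . C . S
( c ) * a . c . S
( c ) * a . c . A
( c ) * a . c . B
( c ) * a . c . C
( c ) * a . c . a

[S [A [B [C ( [S [A [B [C c]]]] )] * [B [C a]]]] . [S [A [B [C c]]] . [S [A [B [C a]]]]]]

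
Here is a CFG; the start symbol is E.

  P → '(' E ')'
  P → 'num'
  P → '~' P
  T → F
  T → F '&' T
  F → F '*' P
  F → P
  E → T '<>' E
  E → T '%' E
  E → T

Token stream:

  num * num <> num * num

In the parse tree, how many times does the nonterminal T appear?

[E [T [F [F [P num]] * [P num]]] <> [E [T [F [F [P num]] * [P num]]]]]

2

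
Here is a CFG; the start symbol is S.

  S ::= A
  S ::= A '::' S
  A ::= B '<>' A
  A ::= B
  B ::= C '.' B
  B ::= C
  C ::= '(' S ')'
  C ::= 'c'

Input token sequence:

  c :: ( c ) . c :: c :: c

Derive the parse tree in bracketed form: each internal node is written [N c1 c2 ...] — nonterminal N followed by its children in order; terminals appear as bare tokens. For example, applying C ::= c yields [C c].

[S [A [B [C c]]] :: [S [A [B [C ( [S [A [B [C c]]]] )] . [B [C c]]]] :: [S [A [B [C c]]] :: [S [A [B [C c]]]]]]]

S
A :: S
B :: S
C :: S
c :: S
c :: A :: S
c :: B :: S
c :: C . B :: S
c :: ( S ) . B :: S
c :: ( A ) . B :: S
c :: ( B ) . B :: S
c :: ( C ) . B :: S
c :: ( c ) . B :: S
c :: ( c ) . C :: S
c :: ( c ) . c :: S
c :: ( c ) . c :: A :: S
c :: ( c ) . c :: B :: S
c :: ( c ) . c :: C :: S
c :: ( c ) . c :: c :: S
c :: ( c ) . c :: c :: A
c :: ( c ) . c :: c :: B
c :: ( c ) . c :: c :: C
c :: ( c ) . c :: c :: c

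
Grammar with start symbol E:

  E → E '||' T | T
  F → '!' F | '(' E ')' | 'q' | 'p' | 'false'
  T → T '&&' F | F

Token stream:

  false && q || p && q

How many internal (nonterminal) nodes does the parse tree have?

[E [E [T [T [F false]] && [F q]]] || [T [T [F p]] && [F q]]]

10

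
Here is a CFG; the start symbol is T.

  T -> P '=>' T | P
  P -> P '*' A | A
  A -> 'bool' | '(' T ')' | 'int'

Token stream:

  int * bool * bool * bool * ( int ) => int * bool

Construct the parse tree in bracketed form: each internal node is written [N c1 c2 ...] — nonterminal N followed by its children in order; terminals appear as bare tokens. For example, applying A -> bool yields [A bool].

[T [P [P [P [P [P [A int]] * [A bool]] * [A bool]] * [A bool]] * [A ( [T [P [A int]]] )]] => [T [P [P [A int]] * [A bool]]]]

T
P => T
P * A => T
P * A * A => T
P * A * A * A => T
P * A * A * A * A => T
A * A * A * A * A => T
int * A * A * A * A => T
int * bool * A * A * A => T
int * bool * bool * A * A => T
int * bool * bool * bool * A => T
int * bool * bool * bool * ( T ) => T
int * bool * bool * bool * ( P ) => T
int * bool * bool * bool * ( A ) => T
int * bool * bool * bool * ( int ) => T
int * bool * bool * bool * ( int ) => P
int * bool * bool * bool * ( int ) => P * A
int * bool * bool * bool * ( int ) => A * A
int * bool * bool * bool * ( int ) => int * A
int * bool * bool * bool * ( int ) => int * bool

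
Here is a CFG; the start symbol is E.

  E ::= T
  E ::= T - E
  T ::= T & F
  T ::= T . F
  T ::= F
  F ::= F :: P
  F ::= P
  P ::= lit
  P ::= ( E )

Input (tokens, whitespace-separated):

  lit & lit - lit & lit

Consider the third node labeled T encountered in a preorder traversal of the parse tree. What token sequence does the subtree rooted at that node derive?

lit & lit

[E [T [T [F [P lit]]] & [F [P lit]]] - [E [T [T [F [P lit]]] & [F [P lit]]]]]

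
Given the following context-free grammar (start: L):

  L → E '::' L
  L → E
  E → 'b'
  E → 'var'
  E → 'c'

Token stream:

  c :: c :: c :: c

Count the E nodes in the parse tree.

4

[L [E c] :: [L [E c] :: [L [E c] :: [L [E c]]]]]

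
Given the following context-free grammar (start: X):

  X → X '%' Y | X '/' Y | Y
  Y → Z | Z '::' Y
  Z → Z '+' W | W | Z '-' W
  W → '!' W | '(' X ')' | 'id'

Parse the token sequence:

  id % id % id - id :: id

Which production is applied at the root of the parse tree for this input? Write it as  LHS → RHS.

X → X '%' Y

[X [X [X [Y [Z [W id]]]] % [Y [Z [W id]]]] % [Y [Z [Z [W id]] - [W id]] :: [Y [Z [W id]]]]]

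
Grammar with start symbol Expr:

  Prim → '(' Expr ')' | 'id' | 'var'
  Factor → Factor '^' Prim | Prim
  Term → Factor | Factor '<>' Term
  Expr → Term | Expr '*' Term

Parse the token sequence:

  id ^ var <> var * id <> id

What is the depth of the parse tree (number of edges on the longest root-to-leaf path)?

[Expr [Expr [Term [Factor [Factor [Prim id]] ^ [Prim var]] <> [Term [Factor [Prim var]]]]] * [Term [Factor [Prim id]] <> [Term [Factor [Prim id]]]]]

6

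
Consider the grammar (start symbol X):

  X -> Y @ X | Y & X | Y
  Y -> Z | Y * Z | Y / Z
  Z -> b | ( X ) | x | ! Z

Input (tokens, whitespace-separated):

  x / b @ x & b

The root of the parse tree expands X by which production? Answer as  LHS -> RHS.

X -> Y @ X

[X [Y [Y [Z x]] / [Z b]] @ [X [Y [Z x]] & [X [Y [Z b]]]]]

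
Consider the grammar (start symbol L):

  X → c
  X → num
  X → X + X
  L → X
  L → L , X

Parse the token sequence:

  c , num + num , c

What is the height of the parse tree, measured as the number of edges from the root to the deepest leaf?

4

[L [L [L [X c]] , [X [X num] + [X num]]] , [X c]]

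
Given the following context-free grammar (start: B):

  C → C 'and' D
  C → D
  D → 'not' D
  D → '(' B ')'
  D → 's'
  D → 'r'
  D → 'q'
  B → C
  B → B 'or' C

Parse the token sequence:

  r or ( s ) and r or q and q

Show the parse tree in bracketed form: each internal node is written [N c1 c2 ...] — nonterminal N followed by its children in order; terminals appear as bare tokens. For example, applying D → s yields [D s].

[B [B [B [C [D r]]] or [C [C [D ( [B [C [D s]]] )]] and [D r]]] or [C [C [D q]] and [D q]]]

B
B or C
B or C or C
C or C or C
D or C or C
r or C or C
r or C and D or C
r or D and D or C
r or ( B ) and D or C
r or ( C ) and D or C
r or ( D ) and D or C
r or ( s ) and D or C
r or ( s ) and r or C
r or ( s ) and r or C and D
r or ( s ) and r or D and D
r or ( s ) and r or q and D
r or ( s ) and r or q and q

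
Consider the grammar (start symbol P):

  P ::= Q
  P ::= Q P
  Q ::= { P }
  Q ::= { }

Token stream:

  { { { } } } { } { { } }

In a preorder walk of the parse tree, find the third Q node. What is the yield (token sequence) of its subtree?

{ }

[P [Q { [P [Q { [P [Q { }]] }]] }] [P [Q { }] [P [Q { [P [Q { }]] }]]]]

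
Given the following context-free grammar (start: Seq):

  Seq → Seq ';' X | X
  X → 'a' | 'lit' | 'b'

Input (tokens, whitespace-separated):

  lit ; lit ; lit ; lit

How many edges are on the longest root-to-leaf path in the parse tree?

[Seq [Seq [Seq [Seq [X lit]] ; [X lit]] ; [X lit]] ; [X lit]]

5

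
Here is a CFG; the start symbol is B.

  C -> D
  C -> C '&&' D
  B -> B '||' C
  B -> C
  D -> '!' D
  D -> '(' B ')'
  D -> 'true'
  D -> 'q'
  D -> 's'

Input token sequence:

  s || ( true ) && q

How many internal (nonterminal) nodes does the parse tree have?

[B [B [C [D s]]] || [C [C [D ( [B [C [D true]]] )]] && [D q]]]

11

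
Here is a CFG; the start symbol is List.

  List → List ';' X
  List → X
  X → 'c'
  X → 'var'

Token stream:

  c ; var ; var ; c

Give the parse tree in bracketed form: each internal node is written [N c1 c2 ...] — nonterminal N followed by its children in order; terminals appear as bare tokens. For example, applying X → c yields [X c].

[List [List [List [List [X c]] ; [X var]] ; [X var]] ; [X c]]

List
List ; X
List ; X ; X
List ; X ; X ; X
X ; X ; X ; X
c ; X ; X ; X
c ; var ; X ; X
c ; var ; var ; X
c ; var ; var ; c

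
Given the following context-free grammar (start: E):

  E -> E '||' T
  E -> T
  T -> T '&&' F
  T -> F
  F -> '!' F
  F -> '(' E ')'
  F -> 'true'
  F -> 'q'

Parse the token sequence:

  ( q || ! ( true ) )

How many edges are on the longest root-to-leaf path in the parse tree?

[E [T [F ( [E [E [T [F q]]] || [T [F ! [F ( [E [T [F true]]] )]]]] )]]]

10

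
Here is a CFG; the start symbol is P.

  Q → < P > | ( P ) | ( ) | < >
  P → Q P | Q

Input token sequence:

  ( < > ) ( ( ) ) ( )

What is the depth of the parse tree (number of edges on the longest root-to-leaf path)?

[P [Q ( [P [Q < >]] )] [P [Q ( [P [Q ( )]] )] [P [Q ( )]]]]

5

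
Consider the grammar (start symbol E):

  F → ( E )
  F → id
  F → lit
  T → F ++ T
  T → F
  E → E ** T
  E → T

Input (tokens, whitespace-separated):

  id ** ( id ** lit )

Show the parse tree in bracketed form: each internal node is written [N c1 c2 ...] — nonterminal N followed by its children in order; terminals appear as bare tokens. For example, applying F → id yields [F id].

E
E ** T
T ** T
F ** T
id ** T
id ** F
id ** ( E )
id ** ( E ** T )
id ** ( T ** T )
id ** ( F ** T )
id ** ( id ** T )
id ** ( id ** F )
id ** ( id ** lit )

[E [E [T [F id]]] ** [T [F ( [E [E [T [F id]]] ** [T [F lit]]] )]]]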